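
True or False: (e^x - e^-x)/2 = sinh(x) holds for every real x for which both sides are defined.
Claim: (e^x - e^-x)/2 = sinh(x).
Reasoning: This is exactly the definition of the hyperbolic sine: sinh(x) := (e^x - e^-x)/2.
So the two sides agree for every real x for which both sides are defined.

Conclusion: True.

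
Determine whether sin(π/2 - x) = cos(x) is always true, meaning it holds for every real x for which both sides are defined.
Claim: sin(π/2 - x) = cos(x).
Reasoning: Use sin(u - v) = sin(u)cos(v) - cos(u)sin(v) with u = π/2, v = x: sin(π/2)cos(x) - cos(π/2)sin(x) = 1·cos(x) - 0·sin(x) = cos(x).
So the two sides agree for every real x for which both sides are defined.

Conclusion: Yes, this is an identity.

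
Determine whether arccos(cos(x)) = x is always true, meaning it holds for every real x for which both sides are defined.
No, this is NOT an identity.

Claim: arccos(cos(x)) = x.
Test a specific point where both sides are defined: x = -π/3.
LHS = arccos(cos(x)) ≈ 1.0472
RHS = x ≈ -1.0472
Since 1.0472 ≠ -1.0472, the equation fails at this point, so it cannot hold for every real x for which both sides are defined.
arccos only returns values in [0, π], so arccos(cos(x)) = x holds only for x in that interval, not for all real x.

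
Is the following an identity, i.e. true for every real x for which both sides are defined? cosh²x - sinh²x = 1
Yes, this is an identity.

Claim: cosh²x - sinh²x = 1.
Reasoning: With cosh(x) = (e^x + e^-x)/2 and sinh(x) = (e^x - e^-x)/2: cosh²x = (e^(2x) + 2 + e^(-2x))/4 and sinh²x = (e^(2x) - 2 + e^(-2x))/4. Subtracting leaves 4/4 = 1.
So the two sides agree for every real x for which both sides are defined.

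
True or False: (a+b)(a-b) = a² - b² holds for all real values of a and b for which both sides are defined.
True.

Claim: (a+b)(a-b) = a² - b².
Reasoning: Expand: (a+b)(a-b) = a² - ab + ba - b² = a² - b² (the cross terms cancel).
So the two sides agree for all real values of a and b for which both sides are defined.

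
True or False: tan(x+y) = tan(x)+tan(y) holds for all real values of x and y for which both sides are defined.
False.

Claim: tan(x+y) = tan(x)+tan(y).
Test a specific point where both sides are defined: x = π/6, y = -π/3.
LHS = tan(x+y) ≈ -0.5774
RHS = tan(x)+tan(y) ≈ -1.1547
Since -0.5774 ≠ -1.1547, the equation fails at this point, so it cannot hold for all real values of x and y for which both sides are defined.
The correct formula is tan(x+y) = (tan(x) + tan(y))/(1 - tan(x)tan(y)).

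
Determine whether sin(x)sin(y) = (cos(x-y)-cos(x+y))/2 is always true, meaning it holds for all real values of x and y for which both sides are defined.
Yes, this is an identity.

Claim: sin(x)sin(y) = (cos(x-y)-cos(x+y))/2.
Reasoning: cos(x-y) = cos(x)cos(y) + sin(x)sin(y) and cos(x+y) = cos(x)cos(y) - sin(x)sin(y). Subtracting, cos(x-y) - cos(x+y) = 2sin(x)sin(y); divide by 2.
So the two sides agree for all real values of x and y for which both sides are defined.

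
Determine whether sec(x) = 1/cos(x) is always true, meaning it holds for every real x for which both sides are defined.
Claim: sec(x) = 1/cos(x).
Reasoning: sec(x) is by definition the reciprocal of cos(x), wherever cos(x) ≠ 0.
So the two sides agree for every real x for which both sides are defined.

Conclusion: Yes, this is an identity.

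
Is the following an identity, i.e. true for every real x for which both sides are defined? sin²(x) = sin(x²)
Claim: sin²(x) = sin(x²).
Test a specific point where both sides are defined: x = 2π/3.
LHS = sin²(x) ≈ 0.7500
RHS = sin(x²) ≈ -0.9474
Since 0.7500 ≠ -0.9474, the equation fails at this point, so it cannot hold for every real x for which both sides are defined.
sin²(x) means (sin x)², squaring the output; sin(x²) squares the input. These are different functions.

Conclusion: No, this is NOT an identity.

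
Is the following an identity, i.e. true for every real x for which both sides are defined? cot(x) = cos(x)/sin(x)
Yes, this is an identity.

Claim: cot(x) = cos(x)/sin(x).
Reasoning: cot(x) is defined as 1/tan(x) = 1/(sin(x)/cos(x)) = cos(x)/sin(x), wherever sin(x) ≠ 0.
So the two sides agree for every real x for which both sides are defined.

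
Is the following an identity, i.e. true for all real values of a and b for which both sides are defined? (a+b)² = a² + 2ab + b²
Claim: (a+b)² = a² + 2ab + b².
Reasoning: Expand: (a+b)² = (a+b)(a+b) = a·a + a·b + b·a + b·b = a² + 2ab + b².
So the two sides agree for all real values of a and b for which both sides are defined.

Conclusion: Yes, this is an identity.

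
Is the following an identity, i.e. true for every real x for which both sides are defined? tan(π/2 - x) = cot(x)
Claim: tan(π/2 - x) = cot(x).
Reasoning: tan(π/2 - x) = sin(π/2 - x)/cos(π/2 - x) = cos(x)/sin(x) = cot(x), using the cofunction identities sin(π/2 - x) = cos(x) and cos(π/2 - x) = sin(x).
So the two sides agree for every real x for which both sides are defined.

Conclusion: Yes, this is an identity.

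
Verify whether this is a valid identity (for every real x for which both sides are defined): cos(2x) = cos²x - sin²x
Claim: cos(2x) = cos²x - sin²x.
Reasoning: Put y = x in the addition formula cos(x+y) = cos(x)cos(y) - sin(x)sin(y): cos(2x) = cos²x - sin²x.
So the two sides agree for every real x for which both sides are defined.

Conclusion: Yes, this is an identity.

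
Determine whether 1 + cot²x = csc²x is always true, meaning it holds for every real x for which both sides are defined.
Claim: 1 + cot²x = csc²x.
Reasoning: Start from sin²x + cos²x = 1 and divide every term by sin²x (allowed wherever cot x and csc x are defined): 1 + cot²x = 1/sin²x = csc²x.
So the two sides agree for every real x for which both sides are defined.

Conclusion: Yes, this is an identity.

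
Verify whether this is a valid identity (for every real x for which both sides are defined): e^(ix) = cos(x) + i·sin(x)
Claim: e^(ix) = cos(x) + i·sin(x).
Reasoning: Euler's formula. Expand e^(ix) = Σ (ix)^k / k!. Since i² = -1, the even-k terms are Σ (-1)^m x^(2m)/(2m)! = cos(x) and the odd-k terms are i · Σ (-1)^m x^(2m+1)/(2m+1)! = i·sin(x).
So the two sides agree for every real x for which both sides are defined.

Conclusion: Yes, this is an identity.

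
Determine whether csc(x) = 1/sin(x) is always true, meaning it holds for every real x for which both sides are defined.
Claim: csc(x) = 1/sin(x).
Reasoning: csc(x) is by definition the reciprocal of sin(x), wherever sin(x) ≠ 0.
So the two sides agree for every real x for which both sides are defined.

Conclusion: Yes, this is an identity.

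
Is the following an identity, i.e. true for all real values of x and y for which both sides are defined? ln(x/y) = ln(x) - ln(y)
Yes, this is an identity.

Claim: ln(x/y) = ln(x) - ln(y).
Reasoning: Both sides are simultaneously defined only when x, y > 0. Write x = e^p, y = e^q. Then x/y = e^(p-q), so ln(x/y) = p - q = ln(x) - ln(y).
So the two sides agree for all real values of x and y for which both sides are defined.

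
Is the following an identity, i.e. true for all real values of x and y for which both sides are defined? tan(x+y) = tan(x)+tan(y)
Claim: tan(x+y) = tan(x)+tan(y).
Test a specific point where both sides are defined: x = π/3, y = -π/6.
LHS = tan(x+y) ≈ 0.5774
RHS = tan(x)+tan(y) ≈ 1.1547
Since 0.5774 ≠ 1.1547, the equation fails at this point, so it cannot hold for all real values of x and y for which both sides are defined.
The correct formula is tan(x+y) = (tan(x) + tan(y))/(1 - tan(x)tan(y)).

Conclusion: No, this is NOT an identity.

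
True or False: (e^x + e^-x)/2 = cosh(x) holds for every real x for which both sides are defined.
Claim: (e^x + e^-x)/2 = cosh(x).
Reasoning: This is exactly the definition of the hyperbolic cosine: cosh(x) := (e^x + e^-x)/2.
So the two sides agree for every real x for which both sides are defined.

Conclusion: True.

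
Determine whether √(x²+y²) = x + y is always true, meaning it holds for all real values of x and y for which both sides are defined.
No, this is NOT an identity.

Claim: √(x²+y²) = x + y.
Test a specific point where both sides are defined: x = -3, y = 2.
LHS = √(x²+y²) ≈ 3.6056
RHS = x + y ≈ -1.0000
Since 3.6056 ≠ -1.0000, the equation fails at this point, so it cannot hold for all real values of x and y for which both sides are defined.
(x+y)² = x² + 2xy + y², not x² + y², so the square root does not split this way.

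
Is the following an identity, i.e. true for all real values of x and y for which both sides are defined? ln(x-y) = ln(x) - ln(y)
Claim: ln(x-y) = ln(x) - ln(y).
Test a specific point where both sides are defined: x = 3, y = 2.
LHS = ln(x-y) ≈ 0.0000
RHS = ln(x) - ln(y) ≈ 0.4055
Since 0.0000 ≠ 0.4055, the equation fails at this point, so it cannot hold for all real values of x and y for which both sides are defined.
ln(x) - ln(y) = ln(x/y), not ln(x-y).

Conclusion: No, this is NOT an identity.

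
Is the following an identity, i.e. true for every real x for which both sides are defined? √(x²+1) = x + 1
No, this is NOT an identity.

Claim: √(x²+1) = x + 1.
Test a specific point where both sides are defined: x = 4.
LHS = √(x²+1) ≈ 4.1231
RHS = x + 1 ≈ 5.0000
Since 4.1231 ≠ 5.0000, the equation fails at this point, so it cannot hold for every real x for which both sides are defined.
(x+1)² = x² + 2x + 1 ≠ x² + 1 unless x = 0.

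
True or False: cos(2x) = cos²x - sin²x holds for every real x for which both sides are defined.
Claim: cos(2x) = cos²x - sin²x.
Reasoning: Put y = x in the addition formula cos(x+y) = cos(x)cos(y) - sin(x)sin(y): cos(2x) = cos²x - sin²x.
So the two sides agree for every real x for which both sides are defined.

Conclusion: True.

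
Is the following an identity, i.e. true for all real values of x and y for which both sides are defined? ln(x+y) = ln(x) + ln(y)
Claim: ln(x+y) = ln(x) + ln(y).
Test a specific point where both sides are defined: x = 1, y = 3/2.
LHS = ln(x+y) ≈ 0.9163
RHS = ln(x) + ln(y) ≈ 0.4055
Since 0.9163 ≠ 0.4055, the equation fails at this point, so it cannot hold for all real values of x and y for which both sides are defined.
ln(x) + ln(y) = ln(xy), not ln(x+y).

Conclusion: No, this is NOT an identity.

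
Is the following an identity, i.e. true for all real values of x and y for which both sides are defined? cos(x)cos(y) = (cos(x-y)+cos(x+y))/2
Claim: cos(x)cos(y) = (cos(x-y)+cos(x+y))/2.
Reasoning: cos(x-y) = cos(x)cos(y) + sin(x)sin(y) and cos(x+y) = cos(x)cos(y) - sin(x)sin(y). Adding, cos(x-y) + cos(x+y) = 2cos(x)cos(y); divide by 2.
So the two sides agree for all real values of x and y for which both sides are defined.

Conclusion: Yes, this is an identity.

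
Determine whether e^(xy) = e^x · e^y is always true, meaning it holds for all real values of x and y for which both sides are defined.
No, this is NOT an identity.

Claim: e^(xy) = e^x · e^y.
Test a specific point where both sides are defined: x = -3, y = -3.
LHS = e^(xy) ≈ 8103.0839
RHS = e^x · e^y ≈ 0.0025
Since 8103.0839 ≠ 0.0025, the equation fails at this point, so it cannot hold for all real values of x and y for which both sides are defined.
e^x · e^y = e^(x+y), not e^(xy).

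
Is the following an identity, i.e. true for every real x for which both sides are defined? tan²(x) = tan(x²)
Claim: tan²(x) = tan(x²).
Test a specific point where both sides are defined: x = -π/6.
LHS = tan²(x) ≈ 0.3333
RHS = tan(x²) ≈ 0.2812
Since 0.3333 ≠ 0.2812, the equation fails at this point, so it cannot hold for every real x for which both sides are defined.
tan²(x) means (tan x)², squaring the output; tan(x²) squares the input. These are different functions.

Conclusion: No, this is NOT an identity.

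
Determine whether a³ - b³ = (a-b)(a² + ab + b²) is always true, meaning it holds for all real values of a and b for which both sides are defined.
Claim: a³ - b³ = (a-b)(a² + ab + b²).
Reasoning: Expand the right side: (a-b)(a² + ab + b²) = a³ + a²b + ab² - a²b - ab² - b³ = a³ - b³ (the middle terms cancel in pairs).
So the two sides agree for all real values of a and b for which both sides are defined.

Conclusion: Yes, this is an identity.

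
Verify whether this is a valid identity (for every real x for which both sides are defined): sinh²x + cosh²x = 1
No, this is NOT an identity.

Claim: sinh²x + cosh²x = 1.
Test a specific point where both sides are defined: x = 3/2.
LHS = sinh²x + cosh²x ≈ 10.0677
RHS = 1 ≈ 1.0000
Since 10.0677 ≠ 1.0000, the equation fails at this point, so it cannot hold for every real x for which both sides are defined.
The correct hyperbolic identity is cosh²x - sinh²x = 1 (a difference); the sum sinh²x + cosh²x equals cosh(2x).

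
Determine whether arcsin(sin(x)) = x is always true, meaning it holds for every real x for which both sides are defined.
No, this is NOT an identity.

Claim: arcsin(sin(x)) = x.
Test a specific point where both sides are defined: x = π.
LHS = arcsin(sin(x)) ≈ 0.0000
RHS = x ≈ 3.1416
Since 0.0000 ≠ 3.1416, the equation fails at this point, so it cannot hold for every real x for which both sides are defined.
arcsin only returns values in [-π/2, π/2], so arcsin(sin(x)) = x holds only for x in that interval, not for all real x.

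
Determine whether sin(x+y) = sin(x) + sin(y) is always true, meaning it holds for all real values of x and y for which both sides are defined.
Claim: sin(x+y) = sin(x) + sin(y).
Test a specific point where both sides are defined: x = -π/4, y = -π/6.
LHS = sin(x+y) ≈ -0.9659
RHS = sin(x) + sin(y) ≈ -1.2071
Since -0.9659 ≠ -1.2071, the equation fails at this point, so it cannot hold for all real values of x and y for which both sides are defined.
The correct expansion is sin(x+y) = sin(x)cos(y) + cos(x)sin(y); sine is not additive.

Conclusion: No, this is NOT an identity.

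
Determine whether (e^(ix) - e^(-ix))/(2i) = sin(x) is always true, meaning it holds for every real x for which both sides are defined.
Yes, this is an identity.

Claim: (e^(ix) - e^(-ix))/(2i) = sin(x).
Reasoning: By Euler's formula e^(ix) = cos(x) + i·sin(x) and e^(-ix) = cos(x) - i·sin(x). Subtracting cancels the cosine terms: e^(ix) - e^(-ix) = 2i·sin(x); divide by 2i.
So the two sides agree for every real x for which both sides are defined.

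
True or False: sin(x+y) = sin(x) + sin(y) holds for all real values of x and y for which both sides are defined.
Claim: sin(x+y) = sin(x) + sin(y).
Test a specific point where both sides are defined: x = π/6, y = -π/3.
LHS = sin(x+y) ≈ -0.5000
RHS = sin(x) + sin(y) ≈ -0.3660
Since -0.5000 ≠ -0.3660, the equation fails at this point, so it cannot hold for all real values of x and y for which both sides are defined.
The correct expansion is sin(x+y) = sin(x)cos(y) + cos(x)sin(y); sine is not additive.

Conclusion: False.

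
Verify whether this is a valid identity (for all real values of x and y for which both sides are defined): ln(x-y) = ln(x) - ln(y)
Claim: ln(x-y) = ln(x) - ln(y).
Test a specific point where both sides are defined: x = 3/2, y = 1/2.
LHS = ln(x-y) ≈ 0.0000
RHS = ln(x) - ln(y) ≈ 1.0986
Since 0.0000 ≠ 1.0986, the equation fails at this point, so it cannot hold for all real values of x and y for which both sides are defined.
ln(x) - ln(y) = ln(x/y), not ln(x-y).

Conclusion: No, this is NOT an identity.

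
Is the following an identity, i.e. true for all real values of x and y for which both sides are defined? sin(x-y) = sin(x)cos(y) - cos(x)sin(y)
Yes, this is an identity.

Claim: sin(x-y) = sin(x)cos(y) - cos(x)sin(y).
Reasoning: Replace y by -y in sin(x+y) = sin(x)cos(y) + cos(x)sin(y) and use cos(-y) = cos(y), sin(-y) = -sin(y): sin(x-y) = sin(x)cos(y) - cos(x)sin(y).
So the two sides agree for all real values of x and y for which both sides are defined.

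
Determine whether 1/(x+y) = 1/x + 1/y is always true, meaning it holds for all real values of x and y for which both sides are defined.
Claim: 1/(x+y) = 1/x + 1/y.
Test a specific point where both sides are defined: x = -2, y = 5.
LHS = 1/(x+y) ≈ 0.3333
RHS = 1/x + 1/y ≈ -0.3000
Since 0.3333 ≠ -0.3000, the equation fails at this point, so it cannot hold for all real values of x and y for which both sides are defined.
1/x + 1/y = (x+y)/(xy), which is not 1/(x+y).

Conclusion: No, this is NOT an identity.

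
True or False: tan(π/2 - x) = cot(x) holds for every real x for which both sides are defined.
Claim: tan(π/2 - x) = cot(x).
Reasoning: tan(π/2 - x) = sin(π/2 - x)/cos(π/2 - x) = cos(x)/sin(x) = cot(x), using the cofunction identities sin(π/2 - x) = cos(x) and cos(π/2 - x) = sin(x).
So the two sides agree for every real x for which both sides are defined.

Conclusion: True.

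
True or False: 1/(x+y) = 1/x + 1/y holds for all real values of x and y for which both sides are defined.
Claim: 1/(x+y) = 1/x + 1/y.
Test a specific point where both sides are defined: x = 2, y = 2.
LHS = 1/(x+y) ≈ 0.2500
RHS = 1/x + 1/y ≈ 1.0000
Since 0.2500 ≠ 1.0000, the equation fails at this point, so it cannot hold for all real values of x and y for which both sides are defined.
1/x + 1/y = (x+y)/(xy), which is not 1/(x+y).

Conclusion: False.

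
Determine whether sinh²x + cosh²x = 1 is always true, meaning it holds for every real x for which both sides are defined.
Claim: sinh²x + cosh²x = 1.
Test a specific point where both sides are defined: x = -1.
LHS = sinh²x + cosh²x ≈ 3.7622
RHS = 1 ≈ 1.0000
Since 3.7622 ≠ 1.0000, the equation fails at this point, so it cannot hold for every real x for which both sides are defined.
The correct hyperbolic identity is cosh²x - sinh²x = 1 (a difference); the sum sinh²x + cosh²x equals cosh(2x).

Conclusion: No, this is NOT an identity.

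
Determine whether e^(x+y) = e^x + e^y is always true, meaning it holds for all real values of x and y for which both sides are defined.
Claim: e^(x+y) = e^x + e^y.
Test a specific point where both sides are defined: x = 3, y = 3.
LHS = e^(x+y) ≈ 403.4288
RHS = e^x + e^y ≈ 40.1711
Since 403.4288 ≠ 40.1711, the equation fails at this point, so it cannot hold for all real values of x and y for which both sides are defined.
The correct rule is e^(x+y) = e^x · e^y (a product, not a sum).

Conclusion: No, this is NOT an identity.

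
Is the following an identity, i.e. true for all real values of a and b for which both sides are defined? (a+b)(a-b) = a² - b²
Claim: (a+b)(a-b) = a² - b².
Reasoning: Expand: (a+b)(a-b) = a² - ab + ba - b² = a² - b² (the cross terms cancel).
So the two sides agree for all real values of a and b for which both sides are defined.

Conclusion: Yes, this is an identity.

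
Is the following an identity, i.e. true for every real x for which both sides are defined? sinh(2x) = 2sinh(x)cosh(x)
Yes, this is an identity.

Claim: sinh(2x) = 2sinh(x)cosh(x).
Reasoning: 2sinh(x)cosh(x) = 2 · (e^x - e^-x)/2 · (e^x + e^-x)/2 = (e^(2x) - e^(-2x))/2 = sinh(2x).
So the two sides agree for every real x for which both sides are defined.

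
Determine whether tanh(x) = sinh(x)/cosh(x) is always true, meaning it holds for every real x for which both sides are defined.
Claim: tanh(x) = sinh(x)/cosh(x).
Reasoning: tanh(x) is defined as sinh(x)/cosh(x) = (e^x - e^-x)/(e^x + e^-x); cosh(x) ≥ 1 is never zero, so this holds for every real x.
So the two sides agree for every real x for which both sides are defined.

Conclusion: Yes, this is an identity.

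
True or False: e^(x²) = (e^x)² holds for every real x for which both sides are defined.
False.

Claim: e^(x²) = (e^x)².
Test a specific point where both sides are defined: x = 3.
LHS = e^(x²) ≈ 8103.0839
RHS = (e^x)² ≈ 403.4288
Since 8103.0839 ≠ 403.4288, the equation fails at this point, so it cannot hold for every real x for which both sides are defined.
(e^x)² = e^(2x), and 2x ≠ x² in general.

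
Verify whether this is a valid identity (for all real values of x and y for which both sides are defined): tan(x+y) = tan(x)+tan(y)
No, this is NOT an identity.

Claim: tan(x+y) = tan(x)+tan(y).
Test a specific point where both sides are defined: x = π/4, y = π/3.
LHS = tan(x+y) ≈ -3.7321
RHS = tan(x)+tan(y) ≈ 2.7321
Since -3.7321 ≠ 2.7321, the equation fails at this point, so it cannot hold for all real values of x and y for which both sides are defined.
The correct formula is tan(x+y) = (tan(x) + tan(y))/(1 - tan(x)tan(y)).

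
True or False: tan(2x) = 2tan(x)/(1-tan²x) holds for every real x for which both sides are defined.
True.

Claim: tan(2x) = 2tan(x)/(1-tan²x).
Reasoning: tan(2x) = sin(2x)/cos(2x) = 2sin(x)cos(x) / (cos²x - sin²x). Divide numerator and denominator by cos²x: 2tan(x) / (1 - tan²x).
So the two sides agree for every real x for which both sides are defined.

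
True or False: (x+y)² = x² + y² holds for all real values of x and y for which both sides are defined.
Claim: (x+y)² = x² + y².
Test a specific point where both sides are defined: x = 4, y = 4.
LHS = (x+y)² ≈ 64.0000
RHS = x² + y² ≈ 32.0000
Since 64.0000 ≠ 32.0000, the equation fails at this point, so it cannot hold for all real values of x and y for which both sides are defined.
The correct expansion is (x+y)² = x² + 2xy + y²; the cross term 2xy is missing.

Conclusion: False.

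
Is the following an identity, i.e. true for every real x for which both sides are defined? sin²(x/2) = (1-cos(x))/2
Claim: sin²(x/2) = (1-cos(x))/2.
Reasoning: Use cos(2θ) = 1 - 2sin²θ with θ = x/2: cos(x) = 1 - 2sin²(x/2). Solving for sin²(x/2) gives (1 - cos(x))/2.
So the two sides agree for every real x for which both sides are defined.

Conclusion: Yes, this is an identity.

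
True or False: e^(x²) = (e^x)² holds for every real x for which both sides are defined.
Claim: e^(x²) = (e^x)².
Test a specific point where both sides are defined: x = -3.
LHS = e^(x²) ≈ 8103.0839
RHS = (e^x)² ≈ 0.0025
Since 8103.0839 ≠ 0.0025, the equation fails at this point, so it cannot hold for every real x for which both sides are defined.
(e^x)² = e^(2x), and 2x ≠ x² in general.

Conclusion: False.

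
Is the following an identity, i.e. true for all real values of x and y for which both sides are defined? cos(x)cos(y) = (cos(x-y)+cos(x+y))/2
Claim: cos(x)cos(y) = (cos(x-y)+cos(x+y))/2.
Reasoning: cos(x-y) = cos(x)cos(y) + sin(x)sin(y) and cos(x+y) = cos(x)cos(y) - sin(x)sin(y). Adding, cos(x-y) + cos(x+y) = 2cos(x)cos(y); divide by 2.
So the two sides agree for all real values of x and y for which both sides are defined.

Conclusion: Yes, this is an identity.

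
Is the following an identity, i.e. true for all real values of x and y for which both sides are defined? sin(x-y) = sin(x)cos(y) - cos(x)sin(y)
Claim: sin(x-y) = sin(x)cos(y) - cos(x)sin(y).
Reasoning: Replace y by -y in sin(x+y) = sin(x)cos(y) + cos(x)sin(y) and use cos(-y) = cos(y), sin(-y) = -sin(y): sin(x-y) = sin(x)cos(y) - cos(x)sin(y).
So the two sides agree for all real values of x and y for which both sides are defined.

Conclusion: Yes, this is an identity.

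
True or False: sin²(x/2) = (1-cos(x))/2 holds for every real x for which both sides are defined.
True.

Claim: sin²(x/2) = (1-cos(x))/2.
Reasoning: Use cos(2θ) = 1 - 2sin²θ with θ = x/2: cos(x) = 1 - 2sin²(x/2). Solving for sin²(x/2) gives (1 - cos(x))/2.
So the two sides agree for every real x for which both sides are defined.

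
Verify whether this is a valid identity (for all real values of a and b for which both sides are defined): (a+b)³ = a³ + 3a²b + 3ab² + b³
Yes, this is an identity.

Claim: (a+b)³ = a³ + 3a²b + 3ab² + b³.
Reasoning: (a+b)³ = (a+b)(a+b)² = (a+b)(a² + 2ab + b²) = a³ + 2a²b + ab² + a²b + 2ab² + b³ = a³ + 3a²b + 3ab² + b³.
So the two sides agree for all real values of a and b for which both sides are defined.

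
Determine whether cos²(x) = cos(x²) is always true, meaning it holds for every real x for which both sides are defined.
No, this is NOT an identity.

Claim: cos²(x) = cos(x²).
Test a specific point where both sides are defined: x = π/6.
LHS = cos²(x) ≈ 0.7500
RHS = cos(x²) ≈ 0.9627
Since 0.7500 ≠ 0.9627, the equation fails at this point, so it cannot hold for every real x for which both sides are defined.
cos²(x) means (cos x)², squaring the output; cos(x²) squares the input. These are different functions.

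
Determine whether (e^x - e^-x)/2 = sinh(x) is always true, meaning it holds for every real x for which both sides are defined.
Claim: (e^x - e^-x)/2 = sinh(x).
Reasoning: This is exactly the definition of the hyperbolic sine: sinh(x) := (e^x - e^-x)/2.
So the two sides agree for every real x for which both sides are defined.

Conclusion: Yes, this is an identity.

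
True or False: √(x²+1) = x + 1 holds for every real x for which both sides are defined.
False.

Claim: √(x²+1) = x + 1.
Test a specific point where both sides are defined: x = 3.
LHS = √(x²+1) ≈ 3.1623
RHS = x + 1 ≈ 4.0000
Since 3.1623 ≠ 4.0000, the equation fails at this point, so it cannot hold for every real x for which both sides are defined.
(x+1)² = x² + 2x + 1 ≠ x² + 1 unless x = 0.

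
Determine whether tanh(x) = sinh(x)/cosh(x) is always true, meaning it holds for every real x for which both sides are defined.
Claim: tanh(x) = sinh(x)/cosh(x).
Reasoning: tanh(x) is defined as sinh(x)/cosh(x) = (e^x - e^-x)/(e^x + e^-x); cosh(x) ≥ 1 is never zero, so this holds for every real x.
So the two sides agree for every real x for which both sides are defined.

Conclusion: Yes, this is an identity.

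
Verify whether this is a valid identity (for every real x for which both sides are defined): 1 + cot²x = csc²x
Yes, this is an identity.

Claim: 1 + cot²x = csc²x.
Reasoning: Start from sin²x + cos²x = 1 and divide every term by sin²x (allowed wherever cot x and csc x are defined): 1 + cot²x = 1/sin²x = csc²x.
So the two sides agree for every real x for which both sides are defined.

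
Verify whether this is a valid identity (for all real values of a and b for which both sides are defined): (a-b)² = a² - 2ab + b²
Claim: (a-b)² = a² - 2ab + b².
Reasoning: Expand: (a-b)² = (a-b)(a-b) = a·a - a·b - b·a + b·b = a² - 2ab + b².
So the two sides agree for all real values of a and b for which both sides are defined.

Conclusion: Yes, this is an identity.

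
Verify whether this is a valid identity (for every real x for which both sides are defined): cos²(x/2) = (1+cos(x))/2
Claim: cos²(x/2) = (1+cos(x))/2.
Reasoning: Use cos(2θ) = 2cos²θ - 1 with θ = x/2: cos(x) = 2cos²(x/2) - 1. Solving for cos²(x/2) gives (1 + cos(x))/2.
So the two sides agree for every real x for which both sides are defined.

Conclusion: Yes, this is an identity.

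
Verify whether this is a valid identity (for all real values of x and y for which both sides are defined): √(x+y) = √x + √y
No, this is NOT an identity.

Claim: √(x+y) = √x + √y.
Test a specific point where both sides are defined: x = 3, y = 2.
LHS = √(x+y) ≈ 2.2361
RHS = √x + √y ≈ 3.1463
Since 2.2361 ≠ 3.1463, the equation fails at this point, so it cannot hold for all real values of x and y for which both sides are defined.
Squaring the right side gives x + 2√(xy) + y, not x + y.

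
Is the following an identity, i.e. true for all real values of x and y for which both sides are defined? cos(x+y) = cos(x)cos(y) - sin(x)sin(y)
Yes, this is an identity.

Claim: cos(x+y) = cos(x)cos(y) - sin(x)sin(y).
Reasoning: By Euler's formula e^(i(x+y)) = e^(ix)·e^(iy) = (cos x + i·sin x)(cos y + i·sin y). The real part of the left side is cos(x+y); the real part of the product is cos(x)cos(y) - sin(x)sin(y) (since i·i = -1).
So the two sides agree for all real values of x and y for which both sides are defined.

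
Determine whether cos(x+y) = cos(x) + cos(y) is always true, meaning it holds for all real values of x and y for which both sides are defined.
Claim: cos(x+y) = cos(x) + cos(y).
Test a specific point where both sides are defined: x = π/3, y = -π/4.
LHS = cos(x+y) ≈ 0.9659
RHS = cos(x) + cos(y) ≈ 1.2071
Since 0.9659 ≠ 1.2071, the equation fails at this point, so it cannot hold for all real values of x and y for which both sides are defined.
The correct expansion is cos(x+y) = cos(x)cos(y) - sin(x)sin(y); cosine is not additive.

Conclusion: No, this is NOT an identity.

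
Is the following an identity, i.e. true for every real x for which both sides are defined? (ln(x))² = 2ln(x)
No, this is NOT an identity.

Claim: (ln(x))² = 2ln(x).
Test a specific point where both sides are defined: x = 5.
LHS = (ln(x))² ≈ 2.5903
RHS = 2ln(x) ≈ 3.2189
Since 2.5903 ≠ 3.2189, the equation fails at this point, so it cannot hold for every real x for which both sides are defined.
2ln(x) equals ln(x²), which is not the same as (ln x)².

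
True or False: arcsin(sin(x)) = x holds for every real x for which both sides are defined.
False.

Claim: arcsin(sin(x)) = x.
Test a specific point where both sides are defined: x = 2π/3.
LHS = arcsin(sin(x)) ≈ 1.0472
RHS = x ≈ 2.0944
Since 1.0472 ≠ 2.0944, the equation fails at this point, so it cannot hold for every real x for which both sides are defined.
arcsin only returns values in [-π/2, π/2], so arcsin(sin(x)) = x holds only for x in that interval, not for all real x.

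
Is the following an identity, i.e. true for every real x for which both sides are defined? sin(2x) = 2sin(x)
No, this is NOT an identity.

Claim: sin(2x) = 2sin(x).
Test a specific point where both sides are defined: x = 2π/3.
LHS = sin(2x) ≈ -0.8660
RHS = 2sin(x) ≈ 1.7321
Since -0.8660 ≠ 1.7321, the equation fails at this point, so it cannot hold for every real x for which both sides are defined.
The correct double-angle formula is sin(2x) = 2sin(x)cos(x).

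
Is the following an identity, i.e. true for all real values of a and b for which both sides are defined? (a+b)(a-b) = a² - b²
Claim: (a+b)(a-b) = a² - b².
Reasoning: Expand: (a+b)(a-b) = a² - ab + ba - b² = a² - b² (the cross terms cancel).
So the two sides agree for all real values of a and b for which both sides are defined.

Conclusion: Yes, this is an identity.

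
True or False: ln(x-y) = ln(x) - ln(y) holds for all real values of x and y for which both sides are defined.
Claim: ln(x-y) = ln(x) - ln(y).
Test a specific point where both sides are defined: x = 5, y = 4.
LHS = ln(x-y) ≈ 0.0000
RHS = ln(x) - ln(y) ≈ 0.2231
Since 0.0000 ≠ 0.2231, the equation fails at this point, so it cannot hold for all real values of x and y for which both sides are defined.
ln(x) - ln(y) = ln(x/y), not ln(x-y).

Conclusion: False.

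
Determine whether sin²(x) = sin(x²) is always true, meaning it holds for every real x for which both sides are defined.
Claim: sin²(x) = sin(x²).
Test a specific point where both sides are defined: x = -π/2.
LHS = sin²(x) ≈ 1.0000
RHS = sin(x²) ≈ 0.6243
Since 1.0000 ≠ 0.6243, the equation fails at this point, so it cannot hold for every real x for which both sides are defined.
sin²(x) means (sin x)², squaring the output; sin(x²) squares the input. These are different functions.

Conclusion: No, this is NOT an identity.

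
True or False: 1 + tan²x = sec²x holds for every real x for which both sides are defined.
True.

Claim: 1 + tan²x = sec²x.
Reasoning: Start from sin²x + cos²x = 1 and divide every term by cos²x (allowed wherever tan x and sec x are defined): tan²x + 1 = 1/cos²x = sec²x.
So the two sides agree for every real x for which both sides are defined.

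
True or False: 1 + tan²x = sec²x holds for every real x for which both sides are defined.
True.

Claim: 1 + tan²x = sec²x.
Reasoning: Start from sin²x + cos²x = 1 and divide every term by cos²x (allowed wherever tan x and sec x are defined): tan²x + 1 = 1/cos²x = sec²x.
So the two sides agree for every real x for which both sides are defined.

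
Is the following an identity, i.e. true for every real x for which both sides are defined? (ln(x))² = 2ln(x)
Claim: (ln(x))² = 2ln(x).
Test a specific point where both sides are defined: x = 4.
LHS = (ln(x))² ≈ 1.9218
RHS = 2ln(x) ≈ 2.7726
Since 1.9218 ≠ 2.7726, the equation fails at this point, so it cannot hold for every real x for which both sides are defined.
2ln(x) equals ln(x²), which is not the same as (ln x)².

Conclusion: No, this is NOT an identity.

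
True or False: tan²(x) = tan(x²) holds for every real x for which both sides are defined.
Claim: tan²(x) = tan(x²).
Test a specific point where both sides are defined: x = π.
LHS = tan²(x) ≈ 0.0000
RHS = tan(x²) ≈ 0.4767
Since 0.0000 ≠ 0.4767, the equation fails at this point, so it cannot hold for every real x for which both sides are defined.
tan²(x) means (tan x)², squaring the output; tan(x²) squares the input. These are different functions.

Conclusion: False.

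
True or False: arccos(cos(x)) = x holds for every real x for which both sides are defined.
False.

Claim: arccos(cos(x)) = x.
Test a specific point where both sides are defined: x = -π/4.
LHS = arccos(cos(x)) ≈ 0.7854
RHS = x ≈ -0.7854
Since 0.7854 ≠ -0.7854, the equation fails at this point, so it cannot hold for every real x for which both sides are defined.
arccos only returns values in [0, π], so arccos(cos(x)) = x holds only for x in that interval, not for all real x.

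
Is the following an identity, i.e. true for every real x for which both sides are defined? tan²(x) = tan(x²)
Claim: tan²(x) = tan(x²).
Test a specific point where both sides are defined: x = 3π/4.
LHS = tan²(x) ≈ 1.0000
RHS = tan(x²) ≈ -0.8977
Since 1.0000 ≠ -0.8977, the equation fails at this point, so it cannot hold for every real x for which both sides are defined.
tan²(x) means (tan x)², squaring the output; tan(x²) squares the input. These are different functions.

Conclusion: No, this is NOT an identity.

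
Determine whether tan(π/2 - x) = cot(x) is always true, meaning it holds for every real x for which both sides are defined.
Yes, this is an identity.

Claim: tan(π/2 - x) = cot(x).
Reasoning: tan(π/2 - x) = sin(π/2 - x)/cos(π/2 - x) = cos(x)/sin(x) = cot(x), using the cofunction identities sin(π/2 - x) = cos(x) and cos(π/2 - x) = sin(x).
So the two sides agree for every real x for which both sides are defined.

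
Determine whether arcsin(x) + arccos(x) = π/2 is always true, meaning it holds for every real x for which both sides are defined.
Yes, this is an identity.

Claim: arcsin(x) + arccos(x) = π/2.
Reasoning: Both sides are defined for -1 ≤ x ≤ 1. Let θ = arcsin(x), so sin θ = x and θ ∈ [-π/2, π/2]. Then cos(π/2 - θ) = sin θ = x and π/2 - θ ∈ [0, π], which is exactly the range of arccos, so arccos(x) = π/2 - θ. Adding: arcsin(x) + arccos(x) = θ + (π/2 - θ) = π/2.
So the two sides agree for every real x for which both sides are defined.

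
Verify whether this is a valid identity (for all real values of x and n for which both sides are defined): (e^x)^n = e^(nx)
Yes, this is an identity.

Claim: (e^x)^n = e^(nx).
Reasoning: e^x is a positive real number, and for a positive base B and real exponent n, B^n = e^(n·ln B). With B = e^x, ln B = x, so (e^x)^n = e^(n·x).
So the two sides agree for all real values of x and n for which both sides are defined.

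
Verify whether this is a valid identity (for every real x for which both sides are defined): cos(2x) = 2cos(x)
No, this is NOT an identity.

Claim: cos(2x) = 2cos(x).
Test a specific point where both sides are defined: x = π/2.
LHS = cos(2x) ≈ -1.0000
RHS = 2cos(x) ≈ 0.0000
Since -1.0000 ≠ 0.0000, the equation fails at this point, so it cannot hold for every real x for which both sides are defined.
The correct double-angle formula is cos(2x) = cos²x - sin²x.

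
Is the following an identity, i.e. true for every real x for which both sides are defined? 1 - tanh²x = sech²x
Claim: 1 - tanh²x = sech²x.
Reasoning: Divide cosh²x - sinh²x = 1 through by cosh²x (never zero): 1 - tanh²x = 1/cosh²x = sech²x.
So the two sides agree for every real x for which both sides are defined.

Conclusion: Yes, this is an identity.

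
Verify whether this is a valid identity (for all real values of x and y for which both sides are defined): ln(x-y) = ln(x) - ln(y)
Claim: ln(x-y) = ln(x) - ln(y).
Test a specific point where both sides are defined: x = 5, y = 1/2.
LHS = ln(x-y) ≈ 1.5041
RHS = ln(x) - ln(y) ≈ 2.3026
Since 1.5041 ≠ 2.3026, the equation fails at this point, so it cannot hold for all real values of x and y for which both sides are defined.
ln(x) - ln(y) = ln(x/y), not ln(x-y).

Conclusion: No, this is NOT an identity.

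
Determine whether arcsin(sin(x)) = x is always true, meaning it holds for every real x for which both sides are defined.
Claim: arcsin(sin(x)) = x.
Test a specific point where both sides are defined: x = 3π/4.
LHS = arcsin(sin(x)) ≈ 0.7854
RHS = x ≈ 2.3562
Since 0.7854 ≠ 2.3562, the equation fails at this point, so it cannot hold for every real x for which both sides are defined.
arcsin only returns values in [-π/2, π/2], so arcsin(sin(x)) = x holds only for x in that interval, not for all real x.

Conclusion: No, this is NOT an identity.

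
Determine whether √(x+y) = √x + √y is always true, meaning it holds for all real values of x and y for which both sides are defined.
No, this is NOT an identity.

Claim: √(x+y) = √x + √y.
Test a specific point where both sides are defined: x = 5, y = 1.
LHS = √(x+y) ≈ 2.4495
RHS = √x + √y ≈ 3.2361
Since 2.4495 ≠ 3.2361, the equation fails at this point, so it cannot hold for all real values of x and y for which both sides are defined.
Squaring the right side gives x + 2√(xy) + y, not x + y.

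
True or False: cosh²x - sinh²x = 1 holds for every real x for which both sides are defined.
True.

Claim: cosh²x - sinh²x = 1.
Reasoning: With cosh(x) = (e^x + e^-x)/2 and sinh(x) = (e^x - e^-x)/2: cosh²x = (e^(2x) + 2 + e^(-2x))/4 and sinh²x = (e^(2x) - 2 + e^(-2x))/4. Subtracting leaves 4/4 = 1.
So the two sides agree for every real x for which both sides are defined.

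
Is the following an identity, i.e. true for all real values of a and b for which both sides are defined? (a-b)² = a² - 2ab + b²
Claim: (a-b)² = a² - 2ab + b².
Reasoning: Expand: (a-b)² = (a-b)(a-b) = a·a - a·b - b·a + b·b = a² - 2ab + b².
So the two sides agree for all real values of a and b for which both sides are defined.

Conclusion: Yes, this is an identity.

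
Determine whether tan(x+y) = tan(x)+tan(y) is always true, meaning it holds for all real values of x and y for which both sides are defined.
Claim: tan(x+y) = tan(x)+tan(y).
Test a specific point where both sides are defined: x = -π/6, y = -π/6.
LHS = tan(x+y) ≈ -1.7321
RHS = tan(x)+tan(y) ≈ -1.1547
Since -1.7321 ≠ -1.1547, the equation fails at this point, so it cannot hold for all real values of x and y for which both sides are defined.
The correct formula is tan(x+y) = (tan(x) + tan(y))/(1 - tan(x)tan(y)).

Conclusion: No, this is NOT an identity.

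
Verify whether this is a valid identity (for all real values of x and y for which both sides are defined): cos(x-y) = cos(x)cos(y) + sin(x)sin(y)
Claim: cos(x-y) = cos(x)cos(y) + sin(x)sin(y).
Reasoning: Replace y by -y in cos(x+y) = cos(x)cos(y) - sin(x)sin(y) and use cos(-y) = cos(y), sin(-y) = -sin(y): cos(x-y) = cos(x)cos(y) + sin(x)sin(y).
So the two sides agree for all real values of x and y for which both sides are defined.

Conclusion: Yes, this is an identity.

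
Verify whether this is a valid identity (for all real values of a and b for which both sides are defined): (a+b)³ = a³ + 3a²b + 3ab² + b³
Yes, this is an identity.

Claim: (a+b)³ = a³ + 3a²b + 3ab² + b³.
Reasoning: (a+b)³ = (a+b)(a+b)² = (a+b)(a² + 2ab + b²) = a³ + 2a²b + ab² + a²b + 2ab² + b³ = a³ + 3a²b + 3ab² + b³.
So the two sides agree for all real values of a and b for which both sides are defined.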